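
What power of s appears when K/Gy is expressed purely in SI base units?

Gy = m²·s⁻².
So Gy⁻¹ = m⁻²·s².
Combining: Gy⁻¹·K = (m⁻²·s²) · K = m⁻²·s²·K.
The exponent of s is 2.

2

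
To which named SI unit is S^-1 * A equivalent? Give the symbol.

V

S = 1/Ω (conductance is reciprocal resistance),
    = kg⁻¹·m⁻²·s³·A².
So S⁻¹ = kg·m²·s⁻³·A⁻².
Combining: S⁻¹·A = (kg·m²·s⁻³·A⁻²) · A = kg·m²·s⁻³·A⁻¹.
kg·m²·s⁻³·A⁻¹ is the base-SI form of the volt.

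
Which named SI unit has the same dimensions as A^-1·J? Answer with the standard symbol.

J = kg·m²·s⁻².
Combining: A⁻¹·J = A⁻¹ · (kg·m²·s⁻²) = kg·m²·s⁻²·A⁻¹.
kg·m²·s⁻²·A⁻¹ is the base-SI form of the weber.

Wb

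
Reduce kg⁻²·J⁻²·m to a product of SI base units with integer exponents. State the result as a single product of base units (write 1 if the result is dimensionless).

J = N·m (work = force × distance),
    = kg·m²·s⁻².
So J⁻² = kg⁻²·m⁻⁴·s⁴.
Combining: kg⁻²·J⁻²·m = kg⁻² · (kg⁻²·m⁻⁴·s⁴) · m = kg⁻⁴·m⁻³·s⁴.

kg⁻⁴·m⁻³·s⁴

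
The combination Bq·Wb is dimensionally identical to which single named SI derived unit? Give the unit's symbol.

Bq = 1/s = s⁻¹ (activity is decays per second).
Wb = V·s (flux: a volt is a weber per second),
    = kg·m²·s⁻²·A⁻¹.
Combining: Bq·Wb = s⁻¹ · (kg·m²·s⁻²·A⁻¹) = kg·m²·s⁻³·A⁻¹.
kg·m²·s⁻³·A⁻¹ is the base-SI form of the volt.

V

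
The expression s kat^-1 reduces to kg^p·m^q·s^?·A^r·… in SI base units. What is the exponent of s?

2

kat = mol/s = s⁻¹·mol (catalytic activity).
So kat⁻¹ = s·mol⁻¹.
Combining: s·kat⁻¹ = s · (s·mol⁻¹) = s²·mol⁻¹.
The exponent of s is 2.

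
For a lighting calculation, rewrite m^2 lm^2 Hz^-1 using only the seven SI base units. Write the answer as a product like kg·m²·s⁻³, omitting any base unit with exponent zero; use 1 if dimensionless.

lm = cd.
So lm² = cd².
Hz = s⁻¹.
So Hz⁻¹ = s.
Combining: m²·lm²·Hz⁻¹ = m² · cd² · s = m²·s·cd².

m²·s·cd²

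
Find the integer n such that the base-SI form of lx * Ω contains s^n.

lx = m⁻²·cd.
Ω = kg·m²·s⁻³·A⁻².
Combining: lx·Ω = (m⁻²·cd) · (kg·m²·s⁻³·A⁻²) = kg·s⁻³·A⁻²·cd.
The exponent of s is -3.

-3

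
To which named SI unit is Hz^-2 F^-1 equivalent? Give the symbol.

H

Hz = 1/s = s⁻¹ (frequency is cycles per second).
So Hz⁻² = s².
F = C/V (capacitance = charge per voltage),
    = A·s/(kg·m²·s⁻³·A⁻¹) (substituting C and V),
    = kg⁻¹·m⁻²·s⁴·A².
So F⁻¹ = kg·m²·s⁻⁴·A⁻².
Combining: Hz⁻²·F⁻¹ = s² · (kg·m²·s⁻⁴·A⁻²) = kg·m²·s⁻²·A⁻².
kg·m²·s⁻²·A⁻² is the base-SI form of the henry.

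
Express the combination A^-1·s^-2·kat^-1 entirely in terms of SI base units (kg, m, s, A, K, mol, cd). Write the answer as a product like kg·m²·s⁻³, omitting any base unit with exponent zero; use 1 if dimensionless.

kat = mol/s = s⁻¹·mol (catalytic activity).
So kat⁻¹ = s·mol⁻¹.
Combining: A⁻¹·s⁻²·kat⁻¹ = A⁻¹ · s⁻² · (s·mol⁻¹) = s⁻¹·A⁻¹·mol⁻¹.

s⁻¹·A⁻¹·mol⁻¹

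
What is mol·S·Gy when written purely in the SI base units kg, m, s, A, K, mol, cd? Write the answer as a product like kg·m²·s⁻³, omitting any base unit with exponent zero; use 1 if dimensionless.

kg⁻¹·s·A²·mol

S = kg⁻¹·m⁻²·s³·A².
Gy = m²·s⁻².
Combining: mol·S·Gy = mol · (kg⁻¹·m⁻²·s³·A²) · (m²·s⁻²) = kg⁻¹·s·A²·mol.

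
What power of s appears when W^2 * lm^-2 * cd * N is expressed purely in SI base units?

-8

W = J/s (power = energy per time),
    = kg·m²·s⁻³.
So W² = kg²·m⁴·s⁻⁶.
lm = cd·sr = cd (luminous flux; sr is dimensionless).
So lm⁻² = cd⁻².
N = kg·m/s² = kg·m·s⁻² (force = mass × acceleration).
Combining: W²·lm⁻²·cd·N = (kg²·m⁴·s⁻⁶) · cd⁻² · cd · (kg·m·s⁻²) = kg³·m⁵·s⁻⁸·cd⁻¹.
The exponent of s is -8.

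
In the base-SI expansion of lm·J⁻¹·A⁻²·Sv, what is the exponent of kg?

-1

lm = cd·sr = cd (luminous flux; sr is dimensionless).
J = N·m (work = force × distance),
    = kg·m²·s⁻².
So J⁻¹ = kg⁻¹·m⁻²·s².
Sv = J/kg (equivalent dose = energy per mass),
    = m²·s⁻².
Combining: lm·J⁻¹·A⁻²·Sv = cd · (kg⁻¹·m⁻²·s²) · A⁻² · (m²·s⁻²) = kg⁻¹·A⁻²·cd.
The exponent of kg is -1.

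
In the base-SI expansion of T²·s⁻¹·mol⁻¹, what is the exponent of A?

-2

T = Wb/m² (flux density = flux per area),
    = kg·s⁻²·A⁻¹.
So T² = kg²·s⁻⁴·A⁻².
Combining: T²·s⁻¹·mol⁻¹ = (kg²·s⁻⁴·A⁻²) · s⁻¹ · mol⁻¹ = kg²·s⁻⁵·A⁻²·mol⁻¹.
The exponent of A is -2.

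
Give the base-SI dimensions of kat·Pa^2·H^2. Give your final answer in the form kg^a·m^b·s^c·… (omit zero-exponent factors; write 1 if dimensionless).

kg⁴·m²·s⁻⁹·A⁻⁴·mol

kat = s⁻¹·mol.
Pa = kg·m⁻¹·s⁻².
So Pa² = kg²·m⁻²·s⁻⁴.
H = kg·m²·s⁻²·A⁻².
So H² = kg²·m⁴·s⁻⁴·A⁻⁴.
Combining: kat·Pa²·H² = (s⁻¹·mol) · (kg²·m⁻²·s⁻⁴) · (kg²·m⁴·s⁻⁴·A⁻⁴) = kg⁴·m²·s⁻⁹·A⁻⁴·mol.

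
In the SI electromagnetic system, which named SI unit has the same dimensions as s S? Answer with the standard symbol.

S = 1/Ω (conductance is reciprocal resistance),
    = kg⁻¹·m⁻²·s³·A².
Combining: s·S = s · (kg⁻¹·m⁻²·s³·A²) = kg⁻¹·m⁻²·s⁴·A².
kg⁻¹·m⁻²·s⁴·A² is the base-SI form of the farad.

F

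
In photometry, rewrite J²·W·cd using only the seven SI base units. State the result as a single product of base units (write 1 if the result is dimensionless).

kg³·m⁶·s⁻⁷·cd

J = N·m (work = force × distance),
    = kg·m²·s⁻².
So J² = kg²·m⁴·s⁻⁴.
W = J/s (power = energy per time),
    = kg·m²·s⁻³.
Combining: J²·W·cd = (kg²·m⁴·s⁻⁴) · (kg·m²·s⁻³) · cd = kg³·m⁶·s⁻⁷·cd.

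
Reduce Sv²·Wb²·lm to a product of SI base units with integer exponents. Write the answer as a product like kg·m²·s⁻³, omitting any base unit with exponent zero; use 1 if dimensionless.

kg²·m⁸·s⁻⁸·A⁻²·cd

Sv = J/kg (equivalent dose = energy per mass),
    = m²·s⁻².
So Sv² = m⁴·s⁻⁴.
Wb = V·s (flux: a volt is a weber per second),
    = kg·m²·s⁻²·A⁻¹.
So Wb² = kg²·m⁴·s⁻⁴·A⁻².
lm = cd·sr = cd (luminous flux; sr is dimensionless).
Combining: Sv²·Wb²·lm = (m⁴·s⁻⁴) · (kg²·m⁴·s⁻⁴·A⁻²) · cd = kg²·m⁸·s⁻⁸·A⁻²·cd.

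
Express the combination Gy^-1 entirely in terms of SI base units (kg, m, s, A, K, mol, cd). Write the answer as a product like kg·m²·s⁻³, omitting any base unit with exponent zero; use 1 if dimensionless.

m⁻²·s²

Gy = m²·s⁻².
So Gy⁻¹ = m⁻²·s².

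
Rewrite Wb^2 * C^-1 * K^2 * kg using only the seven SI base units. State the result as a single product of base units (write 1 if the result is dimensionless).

kg³·m⁴·s⁻⁵·A⁻³·K²

Wb = V·s (flux: a volt is a weber per second),
    = kg·m²·s⁻²·A⁻¹.
So Wb² = kg²·m⁴·s⁻⁴·A⁻².
C = A·s = s·A (charge = current × time).
So C⁻¹ = s⁻¹·A⁻¹.
Combining: Wb²·C⁻¹·K²·kg = (kg²·m⁴·s⁻⁴·A⁻²) · (s⁻¹·A⁻¹) · K² · kg = kg³·m⁴·s⁻⁵·A⁻³·K².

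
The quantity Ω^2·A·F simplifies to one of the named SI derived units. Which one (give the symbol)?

Ω = V/A (resistance = voltage per current),
    = kg·m²·s⁻³·A⁻².
So Ω² = kg²·m⁴·s⁻⁶·A⁻⁴.
F = C/V (capacitance = charge per voltage),
    = A·s/(kg·m²·s⁻³·A⁻¹) (substituting C and V),
    = kg⁻¹·m⁻²·s⁴·A².
Combining: Ω²·A·F = (kg²·m⁴·s⁻⁶·A⁻⁴) · A · (kg⁻¹·m⁻²·s⁴·A²) = kg·m²·s⁻²·A⁻¹.
kg·m²·s⁻²·A⁻¹ is the base-SI form of the weber.

Wb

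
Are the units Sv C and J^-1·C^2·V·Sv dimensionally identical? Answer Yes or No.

Left side:
  Sv = J/kg (equivalent dose = energy per mass),
      = m²·s⁻².
  C = A·s = s·A (charge = current × time).
  Combining: Sv·C = (m²·s⁻²) · (s·A) = m²·s⁻¹·A.
Right side:
  J = N·m (work = force × distance),
      = kg·m²·s⁻².
  So J⁻¹ = kg⁻¹·m⁻²·s².
  C = A·s = s·A (charge = current × time).
  So C² = s²·A².
  V = W/A (potential = power per current),
      = kg·m²·s⁻³·A⁻¹.
  Sv = J/kg (equivalent dose = energy per mass),
      = m²·s⁻².
  Combining: J⁻¹·C²·V·Sv = (kg⁻¹·m⁻²·s²) · (s²·A²) · (kg·m²·s⁻³·A⁻¹) · (m²·s⁻²) = m²·s⁻¹·A.
Both reduce to m²·s⁻¹·A.

Yes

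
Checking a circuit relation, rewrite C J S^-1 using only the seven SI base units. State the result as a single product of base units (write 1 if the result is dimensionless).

C = A·s = s·A (charge = current × time).
J = N·m (work = force × distance),
    = kg·m²·s⁻².
S = 1/Ω (conductance is reciprocal resistance),
    = kg⁻¹·m⁻²·s³·A².
So S⁻¹ = kg·m²·s⁻³·A⁻².
Combining: C·J·S⁻¹ = (s·A) · (kg·m²·s⁻²) · (kg·m²·s⁻³·A⁻²) = kg²·m⁴·s⁻⁴·A⁻¹.

kg²·m⁴·s⁻⁴·A⁻¹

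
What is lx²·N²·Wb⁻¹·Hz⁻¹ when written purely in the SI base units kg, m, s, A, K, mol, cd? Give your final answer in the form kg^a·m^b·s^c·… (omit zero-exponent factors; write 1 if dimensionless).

lx = lm/m² (illuminance = luminous flux per area),
    = m⁻²·cd.
So lx² = m⁻⁴·cd².
N = kg·m/s² = kg·m·s⁻² (force = mass × acceleration).
So N² = kg²·m²·s⁻⁴.
Wb = V·s (flux: a volt is a weber per second),
    = kg·m²·s⁻²·A⁻¹.
So Wb⁻¹ = kg⁻¹·m⁻²·s²·A.
Hz = 1/s = s⁻¹ (frequency is cycles per second).
So Hz⁻¹ = s.
Combining: lx²·N²·Wb⁻¹·Hz⁻¹ = (m⁻⁴·cd²) · (kg²·m²·s⁻⁴) · (kg⁻¹·m⁻²·s²·A) · s = kg·m⁻⁴·s⁻¹·A·cd².

kg·m⁻⁴·s⁻¹·A·cd²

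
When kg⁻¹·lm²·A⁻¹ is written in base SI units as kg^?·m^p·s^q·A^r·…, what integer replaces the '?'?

-1

lm = cd·sr = cd (luminous flux; sr is dimensionless).
So lm² = cd².
Combining: kg⁻¹·lm²·A⁻¹ = kg⁻¹ · cd² · A⁻¹ = kg⁻¹·A⁻¹·cd².
The exponent of kg is -1.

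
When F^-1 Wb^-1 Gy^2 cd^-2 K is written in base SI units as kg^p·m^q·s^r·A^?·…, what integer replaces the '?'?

-1

F = C/V (capacitance = charge per voltage),
    = A·s/(kg·m²·s⁻³·A⁻¹) (substituting C and V),
    = kg⁻¹·m⁻²·s⁴·A².
So F⁻¹ = kg·m²·s⁻⁴·A⁻².
Wb = V·s (flux: a volt is a weber per second),
    = kg·m²·s⁻²·A⁻¹.
So Wb⁻¹ = kg⁻¹·m⁻²·s²·A.
Gy = J/kg (absorbed dose = energy per mass),
    = m²·s⁻².
So Gy² = m⁴·s⁻⁴.
Combining: F⁻¹·Wb⁻¹·Gy²·cd⁻²·K = (kg·m²·s⁻⁴·A⁻²) · (kg⁻¹·m⁻²·s²·A) · (m⁴·s⁻⁴) · cd⁻² · K = m⁴·s⁻⁶·A⁻¹·K·cd⁻².
The exponent of A is -1.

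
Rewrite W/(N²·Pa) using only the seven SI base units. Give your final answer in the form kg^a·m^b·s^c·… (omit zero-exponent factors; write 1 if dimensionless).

kg⁻²·m·s³

W = J/s (power = energy per time),
    = kg·m²·s⁻³.
N = kg·m/s² = kg·m·s⁻² (force = mass × acceleration).
So N⁻² = kg⁻²·m⁻²·s⁴.
Pa = N/m² (pressure = force per area),
    = kg·m⁻¹·s⁻².
So Pa⁻¹ = kg⁻¹·m·s².
Combining: W·N⁻²·Pa⁻¹ = (kg·m²·s⁻³) · (kg⁻²·m⁻²·s⁴) · (kg⁻¹·m·s²) = kg⁻²·m·s³.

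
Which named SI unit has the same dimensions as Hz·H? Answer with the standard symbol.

Ω

Hz = s⁻¹.
H = kg·m²·s⁻²·A⁻².
Combining: Hz·H = s⁻¹ · (kg·m²·s⁻²·A⁻²) = kg·m²·s⁻³·A⁻².
kg·m²·s⁻³·A⁻² is the base-SI form of the ohm.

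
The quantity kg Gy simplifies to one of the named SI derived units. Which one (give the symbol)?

Gy = J/kg (absorbed dose = energy per mass),
    = m²·s⁻².
Combining: kg·Gy = kg · (m²·s⁻²) = kg·m²·s⁻².
kg·m²·s⁻² is the base-SI form of the joule.

J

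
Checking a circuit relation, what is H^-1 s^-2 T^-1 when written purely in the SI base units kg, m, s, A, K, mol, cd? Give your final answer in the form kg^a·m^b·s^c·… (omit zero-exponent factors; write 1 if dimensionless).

kg⁻²·m⁻²·s²·A³

H = Wb/A (inductance = flux per current),
    = kg·m²·s⁻²·A⁻².
So H⁻¹ = kg⁻¹·m⁻²·s²·A².
T = Wb/m² (flux density = flux per area),
    = kg·s⁻²·A⁻¹.
So T⁻¹ = kg⁻¹·s²·A.
Combining: H⁻¹·s⁻²·T⁻¹ = (kg⁻¹·m⁻²·s²·A²) · s⁻² · (kg⁻¹·s²·A) = kg⁻²·m⁻²·s²·A³.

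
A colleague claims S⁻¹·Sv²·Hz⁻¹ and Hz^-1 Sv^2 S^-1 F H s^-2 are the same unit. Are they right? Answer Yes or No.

Left side:
  S = 1/Ω (conductance is reciprocal resistance),
      = kg⁻¹·m⁻²·s³·A².
  So S⁻¹ = kg·m²·s⁻³·A⁻².
  Sv = J/kg (equivalent dose = energy per mass),
      = m²·s⁻².
  So Sv² = m⁴·s⁻⁴.
  Hz = 1/s = s⁻¹ (frequency is cycles per second).
  So Hz⁻¹ = s.
  Combining: S⁻¹·Sv²·Hz⁻¹ = (kg·m²·s⁻³·A⁻²) · (m⁴·s⁻⁴) · s = kg·m⁶·s⁻⁶·A⁻².
Right side:
  Hz = 1/s = s⁻¹ (frequency is cycles per second).
  So Hz⁻¹ = s.
  Sv = J/kg (equivalent dose = energy per mass),
      = m²·s⁻².
  So Sv² = m⁴·s⁻⁴.
  S = 1/Ω (conductance is reciprocal resistance),
      = kg⁻¹·m⁻²·s³·A².
  So S⁻¹ = kg·m²·s⁻³·A⁻².
  F = C/V (capacitance = charge per voltage),
      = A·s/(kg·m²·s⁻³·A⁻¹) (substituting C and V),
      = kg⁻¹·m⁻²·s⁴·A².
  H = Wb/A (inductance = flux per current),
      = kg·m²·s⁻²·A⁻².
  Combining: Hz⁻¹·Sv²·S⁻¹·F·H·s⁻² = s · (m⁴·s⁻⁴) · (kg·m²·s⁻³·A⁻²) · (kg⁻¹·m⁻²·s⁴·A²) · (kg·m²·s⁻²·A⁻²) · s⁻² = kg·m⁶·s⁻⁶·A⁻².
Both reduce to kg·m⁶·s⁻⁶·A⁻².

Yes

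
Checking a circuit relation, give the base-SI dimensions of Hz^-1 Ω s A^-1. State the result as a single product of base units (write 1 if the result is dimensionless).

Hz = s⁻¹.
So Hz⁻¹ = s.
Ω = kg·m²·s⁻³·A⁻².
Combining: Hz⁻¹·Ω·s·A⁻¹ = s · (kg·m²·s⁻³·A⁻²) · s · A⁻¹ = kg·m²·s⁻¹·A⁻³.

kg·m²·s⁻¹·A⁻³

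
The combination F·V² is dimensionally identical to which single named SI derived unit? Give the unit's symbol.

J

F = C/V (capacitance = charge per voltage),
    = A·s/(kg·m²·s⁻³·A⁻¹) (substituting C and V),
    = kg⁻¹·m⁻²·s⁴·A².
V = W/A (potential = power per current),
    = kg·m²·s⁻³·A⁻¹.
So V² = kg²·m⁴·s⁻⁶·A⁻².
Combining: F·V² = (kg⁻¹·m⁻²·s⁴·A²) · (kg²·m⁴·s⁻⁶·A⁻²) = kg·m²·s⁻².
kg·m²·s⁻² is the base-SI form of the joule.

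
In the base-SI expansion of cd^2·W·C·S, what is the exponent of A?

3

W = J/s (power = energy per time),
    = kg·m²·s⁻³.
C = A·s = s·A (charge = current × time).
S = 1/Ω (conductance is reciprocal resistance),
    = kg⁻¹·m⁻²·s³·A².
Combining: cd²·W·C·S = cd² · (kg·m²·s⁻³) · (s·A) · (kg⁻¹·m⁻²·s³·A²) = s·A³·cd².
The exponent of A is 3.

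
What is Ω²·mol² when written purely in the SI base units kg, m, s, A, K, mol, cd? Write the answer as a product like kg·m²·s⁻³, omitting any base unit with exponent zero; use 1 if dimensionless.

kg²·m⁴·s⁻⁶·A⁻⁴·mol²

Ω = V/A (resistance = voltage per current),
    = kg·m²·s⁻³·A⁻².
So Ω² = kg²·m⁴·s⁻⁶·A⁻⁴.
Combining: Ω²·mol² = (kg²·m⁴·s⁻⁶·A⁻⁴) · mol² = kg²·m⁴·s⁻⁶·A⁻⁴·mol².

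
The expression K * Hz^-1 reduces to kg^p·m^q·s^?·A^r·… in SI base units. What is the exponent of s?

Hz = 1/s = s⁻¹ (frequency is cycles per second).
So Hz⁻¹ = s.
Combining: K·Hz⁻¹ = K · s = s·K.
The exponent of s is 1.

1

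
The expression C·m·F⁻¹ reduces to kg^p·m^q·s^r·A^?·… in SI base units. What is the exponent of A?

C = s·A.
F = kg⁻¹·m⁻²·s⁴·A².
So F⁻¹ = kg·m²·s⁻⁴·A⁻².
Combining: C·m·F⁻¹ = (s·A) · m · (kg·m²·s⁻⁴·A⁻²) = kg·m³·s⁻³·A⁻¹.
The exponent of A is -1.

-1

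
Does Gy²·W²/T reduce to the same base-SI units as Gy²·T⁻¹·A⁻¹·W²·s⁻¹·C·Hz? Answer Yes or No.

No

Left side:
  T = Wb/m² (flux density = flux per area),
      = kg·s⁻²·A⁻¹.
  So T⁻¹ = kg⁻¹·s²·A.
  Gy = J/kg (absorbed dose = energy per mass),
      = m²·s⁻².
  So Gy² = m⁴·s⁻⁴.
  W = J/s (power = energy per time),
      = kg·m²·s⁻³.
  So W² = kg²·m⁴·s⁻⁶.
  Combining: T⁻¹·Gy²·W² = (kg⁻¹·s²·A) · (m⁴·s⁻⁴) · (kg²·m⁴·s⁻⁶) = kg·m⁸·s⁻⁸·A.
Right side:
  Gy = m²·s⁻².
  So Gy² = m⁴·s⁻⁴.
  T = kg·s⁻²·A⁻¹.
  So T⁻¹ = kg⁻¹·s²·A.
  W = kg·m²·s⁻³.
  So W² = kg²·m⁴·s⁻⁶.
  C = s·A.
  Hz = s⁻¹.
  Combining: Gy²·T⁻¹·A⁻¹·W²·s⁻¹·C·Hz = (m⁴·s⁻⁴) · (kg⁻¹·s²·A) · A⁻¹ · (kg²·m⁴·s⁻⁶) · s⁻¹ · (s·A) · s⁻¹ = kg·m⁸·s⁻⁹·A.
Left is kg·m⁸·s⁻⁸·A; right is kg·m⁸·s⁻⁹·A — different.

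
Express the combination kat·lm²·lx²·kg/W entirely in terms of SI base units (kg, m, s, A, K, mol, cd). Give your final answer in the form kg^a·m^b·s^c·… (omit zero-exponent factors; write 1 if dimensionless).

m⁻⁶·s²·mol·cd⁴

kat = mol/s = s⁻¹·mol (catalytic activity).
lm = cd·sr = cd (luminous flux; sr is dimensionless).
So lm² = cd².
lx = lm/m² (illuminance = luminous flux per area),
    = m⁻²·cd.
So lx² = m⁻⁴·cd².
W = J/s (power = energy per time),
    = kg·m²·s⁻³.
So W⁻¹ = kg⁻¹·m⁻²·s³.
Combining: kat·lm²·lx²·kg·W⁻¹ = (s⁻¹·mol) · cd² · (m⁻⁴·cd²) · kg · (kg⁻¹·m⁻²·s³) = m⁻⁶·s²·mol·cd⁴.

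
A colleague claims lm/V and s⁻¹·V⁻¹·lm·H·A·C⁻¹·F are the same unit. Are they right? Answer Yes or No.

Yes

Left side:
  lm = cd.
  V = kg·m²·s⁻³·A⁻¹.
  So V⁻¹ = kg⁻¹·m⁻²·s³·A.
  Combining: lm·V⁻¹ = cd · (kg⁻¹·m⁻²·s³·A) = kg⁻¹·m⁻²·s³·A·cd.
Right side:
  V = kg·m²·s⁻³·A⁻¹.
  So V⁻¹ = kg⁻¹·m⁻²·s³·A.
  lm = cd.
  H = kg·m²·s⁻²·A⁻².
  C = s·A.
  So C⁻¹ = s⁻¹·A⁻¹.
  F = kg⁻¹·m⁻²·s⁴·A².
  Combining: s⁻¹·V⁻¹·lm·H·A·C⁻¹·F = s⁻¹ · (kg⁻¹·m⁻²·s³·A) · cd · (kg·m²·s⁻²·A⁻²) · A · (s⁻¹·A⁻¹) · (kg⁻¹·m⁻²·s⁴·A²) = kg⁻¹·m⁻²·s³·A·cd.
Both reduce to kg⁻¹·m⁻²·s³·A·cd.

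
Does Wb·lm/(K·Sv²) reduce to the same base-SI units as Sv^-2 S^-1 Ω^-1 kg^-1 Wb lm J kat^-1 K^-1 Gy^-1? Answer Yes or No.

Left side:
  Wb = V·s (flux: a volt is a weber per second),
      = kg·m²·s⁻²·A⁻¹.
  lm = cd·sr = cd (luminous flux; sr is dimensionless).
  Sv = J/kg (equivalent dose = energy per mass),
      = m²·s⁻².
  So Sv⁻² = m⁻⁴·s⁴.
  Combining: Wb·K⁻¹·lm·Sv⁻² = (kg·m²·s⁻²·A⁻¹) · K⁻¹ · cd · (m⁻⁴·s⁴) = kg·m⁻²·s²·A⁻¹·K⁻¹·cd.
Right side:
  Sv = m²·s⁻².
  So Sv⁻² = m⁻⁴·s⁴.
  S = kg⁻¹·m⁻²·s³·A².
  So S⁻¹ = kg·m²·s⁻³·A⁻².
  Ω = kg·m²·s⁻³·A⁻².
  So Ω⁻¹ = kg⁻¹·m⁻²·s³·A².
  Wb = kg·m²·s⁻²·A⁻¹.
  lm = cd.
  J = kg·m²·s⁻².
  kat = s⁻¹·mol.
  So kat⁻¹ = s·mol⁻¹.
  Gy = m²·s⁻².
  So Gy⁻¹ = m⁻²·s².
  Combining: Sv⁻²·S⁻¹·Ω⁻¹·kg⁻¹·Wb·lm·J·kat⁻¹·K⁻¹·Gy⁻¹ = (m⁻⁴·s⁴) · (kg·m²·s⁻³·A⁻²) · (kg⁻¹·m⁻²·s³·A²) · kg⁻¹ · (kg·m²·s⁻²·A⁻¹) · cd · (kg·m²·s⁻²) · (s·mol⁻¹) · K⁻¹ · (m⁻²·s²) = kg·m⁻²·s³·A⁻¹·K⁻¹·mol⁻¹·cd.
Left is kg·m⁻²·s²·A⁻¹·K⁻¹·cd; right is kg·m⁻²·s³·A⁻¹·K⁻¹·mol⁻¹·cd — different.

No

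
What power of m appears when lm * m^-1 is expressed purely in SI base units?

-1

lm = cd·sr = cd (luminous flux; sr is dimensionless).
Combining: lm·m⁻¹ = cd · m⁻¹ = m⁻¹·cd.
The exponent of m is -1.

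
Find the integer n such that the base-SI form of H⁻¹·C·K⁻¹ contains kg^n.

H = Wb/A (inductance = flux per current),
    = kg·m²·s⁻²·A⁻².
So H⁻¹ = kg⁻¹·m⁻²·s²·A².
C = A·s = s·A (charge = current × time).
Combining: H⁻¹·C·K⁻¹ = (kg⁻¹·m⁻²·s²·A²) · (s·A) · K⁻¹ = kg⁻¹·m⁻²·s³·A³·K⁻¹.
The exponent of kg is -1.

-1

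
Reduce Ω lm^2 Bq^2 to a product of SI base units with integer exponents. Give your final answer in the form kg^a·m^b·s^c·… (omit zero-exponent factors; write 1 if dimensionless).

Ω = V/A (resistance = voltage per current),
    = kg·m²·s⁻³·A⁻².
lm = cd·sr = cd (luminous flux; sr is dimensionless).
So lm² = cd².
Bq = 1/s = s⁻¹ (activity is decays per second).
So Bq² = s⁻².
Combining: Ω·lm²·Bq² = (kg·m²·s⁻³·A⁻²) · cd² · s⁻² = kg·m²·s⁻⁵·A⁻²·cd².

kg·m²·s⁻⁵·A⁻²·cd²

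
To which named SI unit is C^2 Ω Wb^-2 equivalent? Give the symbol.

S

C = A·s = s·A (charge = current × time).
So C² = s²·A².
Ω = V/A (resistance = voltage per current),
    = kg·m²·s⁻³·A⁻².
Wb = V·s (flux: a volt is a weber per second),
    = kg·m²·s⁻²·A⁻¹.
So Wb⁻² = kg⁻²·m⁻⁴·s⁴·A².
Combining: C²·Ω·Wb⁻² = (s²·A²) · (kg·m²·s⁻³·A⁻²) · (kg⁻²·m⁻⁴·s⁴·A²) = kg⁻¹·m⁻²·s³·A².
kg⁻¹·m⁻²·s³·A² is the base-SI form of the siemens.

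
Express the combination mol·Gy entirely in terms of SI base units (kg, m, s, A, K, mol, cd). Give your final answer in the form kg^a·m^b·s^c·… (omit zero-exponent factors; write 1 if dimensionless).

m²·s⁻²·mol

Gy = m²·s⁻².
Combining: mol·Gy = mol · (m²·s⁻²) = m²·s⁻²·mol.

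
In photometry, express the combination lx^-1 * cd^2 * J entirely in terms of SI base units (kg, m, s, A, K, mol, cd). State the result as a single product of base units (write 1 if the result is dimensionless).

kg·m⁴·s⁻²·cd

lx = m⁻²·cd.
So lx⁻¹ = m²·cd⁻¹.
J = kg·m²·s⁻².
Combining: lx⁻¹·cd²·J = (m²·cd⁻¹) · cd² · (kg·m²·s⁻²) = kg·m⁴·s⁻²·cd.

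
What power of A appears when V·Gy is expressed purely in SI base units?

-1

V = W/A (potential = power per current),
    = kg·m²·s⁻³·A⁻¹.
Gy = J/kg (absorbed dose = energy per mass),
    = m²·s⁻².
Combining: V·Gy = (kg·m²·s⁻³·A⁻¹) · (m²·s⁻²) = kg·m⁴·s⁻⁵·A⁻¹.
The exponent of A is -1.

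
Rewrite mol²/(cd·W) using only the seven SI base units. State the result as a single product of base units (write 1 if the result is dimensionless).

W = J/s (power = energy per time),
    = kg·m²·s⁻³.
So W⁻¹ = kg⁻¹·m⁻²·s³.
Combining: mol²·cd⁻¹·W⁻¹ = mol² · cd⁻¹ · (kg⁻¹·m⁻²·s³) = kg⁻¹·m⁻²·s³·mol²·cd⁻¹.

kg⁻¹·m⁻²·s³·mol²·cd⁻¹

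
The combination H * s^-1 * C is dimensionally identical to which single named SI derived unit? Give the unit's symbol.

H = Wb/A (inductance = flux per current),
    = kg·m²·s⁻²·A⁻².
C = A·s = s·A (charge = current × time).
Combining: H·s⁻¹·C = (kg·m²·s⁻²·A⁻²) · s⁻¹ · (s·A) = kg·m²·s⁻²·A⁻¹.
kg·m²·s⁻²·A⁻¹ is the base-SI form of the weber.

Wb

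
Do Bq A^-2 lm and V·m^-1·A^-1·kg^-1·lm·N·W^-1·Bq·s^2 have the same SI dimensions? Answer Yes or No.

Left side:
  Bq = 1/s = s⁻¹ (activity is decays per second).
  lm = cd·sr = cd (luminous flux; sr is dimensionless).
  Combining: Bq·A⁻²·lm = s⁻¹ · A⁻² · cd = s⁻¹·A⁻²·cd.
Right side:
  V = kg·m²·s⁻³·A⁻¹.
  lm = cd.
  N = kg·m·s⁻².
  W = kg·m²·s⁻³.
  So W⁻¹ = kg⁻¹·m⁻²·s³.
  Bq = s⁻¹.
  Combining: V·m⁻¹·A⁻¹·kg⁻¹·lm·N·W⁻¹·Bq·s² = (kg·m²·s⁻³·A⁻¹) · m⁻¹ · A⁻¹ · kg⁻¹ · cd · (kg·m·s⁻²) · (kg⁻¹·m⁻²·s³) · s⁻¹ · s² = s⁻¹·A⁻²·cd.
Both reduce to s⁻¹·A⁻²·cd.

Yes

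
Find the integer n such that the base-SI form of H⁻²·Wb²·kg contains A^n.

H = Wb/A (inductance = flux per current),
    = kg·m²·s⁻²·A⁻².
So H⁻² = kg⁻²·m⁻⁴·s⁴·A⁴.
Wb = V·s (flux: a volt is a weber per second),
    = kg·m²·s⁻²·A⁻¹.
So Wb² = kg²·m⁴·s⁻⁴·A⁻².
Combining: H⁻²·Wb²·kg = (kg⁻²·m⁻⁴·s⁴·A⁴) · (kg²·m⁴·s⁻⁴·A⁻²) · kg = kg·A².
The exponent of A is 2.

2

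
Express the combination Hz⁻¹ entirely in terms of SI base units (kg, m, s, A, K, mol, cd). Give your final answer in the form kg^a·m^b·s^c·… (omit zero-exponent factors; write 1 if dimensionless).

s

Hz = s⁻¹.
So Hz⁻¹ = s.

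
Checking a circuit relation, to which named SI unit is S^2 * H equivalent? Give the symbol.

S = 1/Ω (conductance is reciprocal resistance),
    = kg⁻¹·m⁻²·s³·A².
So S² = kg⁻²·m⁻⁴·s⁶·A⁴.
H = Wb/A (inductance = flux per current),
    = kg·m²·s⁻²·A⁻².
Combining: S²·H = (kg⁻²·m⁻⁴·s⁶·A⁴) · (kg·m²·s⁻²·A⁻²) = kg⁻¹·m⁻²·s⁴·A².
kg⁻¹·m⁻²·s⁴·A² is the base-SI form of the farad.

F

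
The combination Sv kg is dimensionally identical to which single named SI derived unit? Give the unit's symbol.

J

Sv = J/kg (equivalent dose = energy per mass),
    = m²·s⁻².
Combining: Sv·kg = (m²·s⁻²) · kg = kg·m²·s⁻².
kg·m²·s⁻² is the base-SI form of the joule.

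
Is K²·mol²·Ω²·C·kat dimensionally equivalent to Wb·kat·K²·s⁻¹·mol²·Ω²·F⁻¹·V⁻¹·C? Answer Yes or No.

Left side:
  Ω = kg·m²·s⁻³·A⁻².
  So Ω² = kg²·m⁴·s⁻⁶·A⁻⁴.
  C = s·A.
  kat = s⁻¹·mol.
  Combining: K²·mol²·Ω²·C·kat = K² · mol² · (kg²·m⁴·s⁻⁶·A⁻⁴) · (s·A) · (s⁻¹·mol) = kg²·m⁴·s⁻⁶·A⁻³·K²·mol³.
Right side:
  Wb = kg·m²·s⁻²·A⁻¹.
  kat = s⁻¹·mol.
  Ω = kg·m²·s⁻³·A⁻².
  So Ω² = kg²·m⁴·s⁻⁶·A⁻⁴.
  F = kg⁻¹·m⁻²·s⁴·A².
  So F⁻¹ = kg·m²·s⁻⁴·A⁻².
  V = kg·m²·s⁻³·A⁻¹.
  So V⁻¹ = kg⁻¹·m⁻²·s³·A.
  C = s·A.
  Combining: Wb·kat·K²·s⁻¹·mol²·Ω²·F⁻¹·V⁻¹·C = (kg·m²·s⁻²·A⁻¹) · (s⁻¹·mol) · K² · s⁻¹ · mol² · (kg²·m⁴·s⁻⁶·A⁻⁴) · (kg·m²·s⁻⁴·A⁻²) · (kg⁻¹·m⁻²·s³·A) · (s·A) = kg³·m⁶·s⁻¹⁰·A⁻⁵·K²·mol³.
Left is kg²·m⁴·s⁻⁶·A⁻³·K²·mol³; right is kg³·m⁶·s⁻¹⁰·A⁻⁵·K²·mol³ — different.

No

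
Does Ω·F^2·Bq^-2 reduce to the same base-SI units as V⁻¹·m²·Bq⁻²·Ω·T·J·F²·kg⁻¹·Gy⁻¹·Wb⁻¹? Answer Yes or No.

No

Left side:
  Ω = kg·m²·s⁻³·A⁻².
  F = kg⁻¹·m⁻²·s⁴·A².
  So F² = kg⁻²·m⁻⁴·s⁸·A⁴.
  Bq = s⁻¹.
  So Bq⁻² = s².
  Combining: Ω·F²·Bq⁻² = (kg·m²·s⁻³·A⁻²) · (kg⁻²·m⁻⁴·s⁸·A⁴) · s² = kg⁻¹·m⁻²·s⁷·A².
Right side:
  V = W/A (potential = power per current),
      = kg·m²·s⁻³·A⁻¹.
  So V⁻¹ = kg⁻¹·m⁻²·s³·A.
  Bq = 1/s = s⁻¹ (activity is decays per second).
  So Bq⁻² = s².
  Ω = V/A (resistance = voltage per current),
      = kg·m²·s⁻³·A⁻².
  T = Wb/m² (flux density = flux per area),
      = kg·s⁻²·A⁻¹.
  J = N·m (work = force × distance),
      = kg·m²·s⁻².
  F = C/V (capacitance = charge per voltage),
      = A·s/(kg·m²·s⁻³·A⁻¹) (substituting C and V),
      = kg⁻¹·m⁻²·s⁴·A².
  So F² = kg⁻²·m⁻⁴·s⁸·A⁴.
  Gy = J/kg (absorbed dose = energy per mass),
      = m²·s⁻².
  So Gy⁻¹ = m⁻²·s².
  Wb = V·s (flux: a volt is a weber per second),
      = kg·m²·s⁻²·A⁻¹.
  So Wb⁻¹ = kg⁻¹·m⁻²·s²·A.
  Combining: V⁻¹·m²·Bq⁻²·Ω·T·J·F²·kg⁻¹·Gy⁻¹·Wb⁻¹ = (kg⁻¹·m⁻²·s³·A) · m² · s² · (kg·m²·s⁻³·A⁻²) · (kg·s⁻²·A⁻¹) · (kg·m²·s⁻²) · (kg⁻²·m⁻⁴·s⁸·A⁴) · kg⁻¹ · (m⁻²·s²) · (kg⁻¹·m⁻²·s²·A) = kg⁻²·m⁻⁴·s¹⁰·A³.
Left is kg⁻¹·m⁻²·s⁷·A²; right is kg⁻²·m⁻⁴·s¹⁰·A³ — different.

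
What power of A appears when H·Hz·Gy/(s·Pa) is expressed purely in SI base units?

-2

H = Wb/A (inductance = flux per current),
    = kg·m²·s⁻²·A⁻².
Hz = 1/s = s⁻¹ (frequency is cycles per second).
Gy = J/kg (absorbed dose = energy per mass),
    = m²·s⁻².
Pa = N/m² (pressure = force per area),
    = kg·m⁻¹·s⁻².
So Pa⁻¹ = kg⁻¹·m·s².
Combining: H·Hz·Gy·s⁻¹·Pa⁻¹ = (kg·m²·s⁻²·A⁻²) · s⁻¹ · (m²·s⁻²) · s⁻¹ · (kg⁻¹·m·s²) = m⁵·s⁻⁴·A⁻².
The exponent of A is -2.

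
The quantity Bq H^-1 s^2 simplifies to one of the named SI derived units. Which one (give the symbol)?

Bq = s⁻¹.
H = kg·m²·s⁻²·A⁻².
So H⁻¹ = kg⁻¹·m⁻²·s²·A².
Combining: Bq·H⁻¹·s² = s⁻¹ · (kg⁻¹·m⁻²·s²·A²) · s² = kg⁻¹·m⁻²·s³·A².
kg⁻¹·m⁻²·s³·A² is the base-SI form of the siemens.

S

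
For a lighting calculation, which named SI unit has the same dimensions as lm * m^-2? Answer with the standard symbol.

lm = cd.
Combining: lm·m⁻² = cd · m⁻² = m⁻²·cd.
m⁻²·cd is the base-SI form of the lux.

lx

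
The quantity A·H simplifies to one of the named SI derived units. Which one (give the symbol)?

Wb

H = kg·m²·s⁻²·A⁻².
Combining: A·H = A · (kg·m²·s⁻²·A⁻²) = kg·m²·s⁻²·A⁻¹.
kg·m²·s⁻²·A⁻¹ is the base-SI form of the weber.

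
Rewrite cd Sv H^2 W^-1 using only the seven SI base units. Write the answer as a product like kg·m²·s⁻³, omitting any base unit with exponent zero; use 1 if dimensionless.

kg·m⁴·s⁻³·A⁻⁴·cd

Sv = J/kg (equivalent dose = energy per mass),
    = m²·s⁻².
H = Wb/A (inductance = flux per current),
    = kg·m²·s⁻²·A⁻².
So H² = kg²·m⁴·s⁻⁴·A⁻⁴.
W = J/s (power = energy per time),
    = kg·m²·s⁻³.
So W⁻¹ = kg⁻¹·m⁻²·s³.
Combining: cd·Sv·H²·W⁻¹ = cd · (m²·s⁻²) · (kg²·m⁴·s⁻⁴·A⁻⁴) · (kg⁻¹·m⁻²·s³) = kg·m⁴·s⁻³·A⁻⁴·cd.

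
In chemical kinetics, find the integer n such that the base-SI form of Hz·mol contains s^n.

Hz = s⁻¹.
Combining: Hz·mol = s⁻¹ · mol = s⁻¹·mol.
The exponent of s is -1.

-1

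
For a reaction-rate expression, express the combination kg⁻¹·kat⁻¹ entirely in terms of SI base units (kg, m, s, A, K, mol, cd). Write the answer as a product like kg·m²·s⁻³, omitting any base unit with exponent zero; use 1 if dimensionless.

kg⁻¹·s·mol⁻¹

kat = mol/s = s⁻¹·mol (catalytic activity).
So kat⁻¹ = s·mol⁻¹.
Combining: kg⁻¹·kat⁻¹ = kg⁻¹ · (s·mol⁻¹) = kg⁻¹·s·mol⁻¹.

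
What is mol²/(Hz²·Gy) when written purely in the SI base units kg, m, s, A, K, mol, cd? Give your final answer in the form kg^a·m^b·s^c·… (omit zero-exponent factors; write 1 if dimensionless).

Hz = s⁻¹.
So Hz⁻² = s².
Gy = m²·s⁻².
So Gy⁻¹ = m⁻²·s².
Combining: Hz⁻²·mol²·Gy⁻¹ = s² · mol² · (m⁻²·s²) = m⁻²·s⁴·mol².

m⁻²·s⁴·mol²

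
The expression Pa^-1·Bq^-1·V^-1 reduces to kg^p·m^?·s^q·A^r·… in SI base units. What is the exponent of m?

-1

Pa = kg·m⁻¹·s⁻².
So Pa⁻¹ = kg⁻¹·m·s².
Bq = s⁻¹.
So Bq⁻¹ = s.
V = kg·m²·s⁻³·A⁻¹.
So V⁻¹ = kg⁻¹·m⁻²·s³·A.
Combining: Pa⁻¹·Bq⁻¹·V⁻¹ = (kg⁻¹·m·s²) · s · (kg⁻¹·m⁻²·s³·A) = kg⁻²·m⁻¹·s⁶·A.
The exponent of m is -1.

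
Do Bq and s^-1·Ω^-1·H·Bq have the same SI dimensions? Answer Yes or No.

Yes

Left side:
  Bq = s⁻¹.
Right side:
  Ω = kg·m²·s⁻³·A⁻².
  So Ω⁻¹ = kg⁻¹·m⁻²·s³·A².
  H = kg·m²·s⁻²·A⁻².
  Bq = s⁻¹.
  Combining: s⁻¹·Ω⁻¹·H·Bq = s⁻¹ · (kg⁻¹·m⁻²·s³·A²) · (kg·m²·s⁻²·A⁻²) · s⁻¹ = s⁻¹.
Both reduce to s⁻¹.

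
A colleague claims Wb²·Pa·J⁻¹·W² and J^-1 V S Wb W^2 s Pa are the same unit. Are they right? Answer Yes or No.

No

Left side:
  Wb = kg·m²·s⁻²·A⁻¹.
  So Wb² = kg²·m⁴·s⁻⁴·A⁻².
  Pa = kg·m⁻¹·s⁻².
  J = kg·m²·s⁻².
  So J⁻¹ = kg⁻¹·m⁻²·s².
  W = kg·m²·s⁻³.
  So W² = kg²·m⁴·s⁻⁶.
  Combining: Wb²·Pa·J⁻¹·W² = (kg²·m⁴·s⁻⁴·A⁻²) · (kg·m⁻¹·s⁻²) · (kg⁻¹·m⁻²·s²) · (kg²·m⁴·s⁻⁶) = kg⁴·m⁵·s⁻¹⁰·A⁻².
Right side:
  J = kg·m²·s⁻².
  So J⁻¹ = kg⁻¹·m⁻²·s².
  V = kg·m²·s⁻³·A⁻¹.
  S = kg⁻¹·m⁻²·s³·A².
  Wb = kg·m²·s⁻²·A⁻¹.
  W = kg·m²·s⁻³.
  So W² = kg²·m⁴·s⁻⁶.
  Pa = kg·m⁻¹·s⁻².
  Combining: J⁻¹·V·S·Wb·W²·s·Pa = (kg⁻¹·m⁻²·s²) · (kg·m²·s⁻³·A⁻¹) · (kg⁻¹·m⁻²·s³·A²) · (kg·m²·s⁻²·A⁻¹) · (kg²·m⁴·s⁻⁶) · s · (kg·m⁻¹·s⁻²) = kg³·m³·s⁻⁷.
Left is kg⁴·m⁵·s⁻¹⁰·A⁻²; right is kg³·m³·s⁻⁷ — different.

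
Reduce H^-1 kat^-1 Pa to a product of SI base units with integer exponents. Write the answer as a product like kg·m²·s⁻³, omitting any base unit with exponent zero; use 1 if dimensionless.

m⁻³·s·A²·mol⁻¹

H = Wb/A (inductance = flux per current),
    = kg·m²·s⁻²·A⁻².
So H⁻¹ = kg⁻¹·m⁻²·s²·A².
kat = mol/s = s⁻¹·mol (catalytic activity).
So kat⁻¹ = s·mol⁻¹.
Pa = N/m² (pressure = force per area),
    = kg·m⁻¹·s⁻².
Combining: H⁻¹·kat⁻¹·Pa = (kg⁻¹·m⁻²·s²·A²) · (s·mol⁻¹) · (kg·m⁻¹·s⁻²) = m⁻³·s·A²·mol⁻¹.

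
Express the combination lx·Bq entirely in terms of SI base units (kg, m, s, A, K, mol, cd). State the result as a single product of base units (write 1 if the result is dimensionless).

lx = m⁻²·cd.
Bq = s⁻¹.
Combining: lx·Bq = (m⁻²·cd) · s⁻¹ = m⁻²·s⁻¹·cd.

m⁻²·s⁻¹·cd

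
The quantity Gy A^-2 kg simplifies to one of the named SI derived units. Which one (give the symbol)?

Gy = J/kg (absorbed dose = energy per mass),
    = m²·s⁻².
Combining: Gy·A⁻²·kg = (m²·s⁻²) · A⁻² · kg = kg·m²·s⁻²·A⁻².
kg·m²·s⁻²·A⁻² is the base-SI form of the henry.

H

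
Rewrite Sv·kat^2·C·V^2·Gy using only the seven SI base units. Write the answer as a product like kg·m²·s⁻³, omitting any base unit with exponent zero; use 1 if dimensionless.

Sv = J/kg (equivalent dose = energy per mass),
    = m²·s⁻².
kat = mol/s = s⁻¹·mol (catalytic activity).
So kat² = s⁻²·mol².
C = A·s = s·A (charge = current × time).
V = W/A (potential = power per current),
    = kg·m²·s⁻³·A⁻¹.
So V² = kg²·m⁴·s⁻⁶·A⁻².
Gy = J/kg (absorbed dose = energy per mass),
    = m²·s⁻².
Combining: Sv·kat²·C·V²·Gy = (m²·s⁻²) · (s⁻²·mol²) · (s·A) · (kg²·m⁴·s⁻⁶·A⁻²) · (m²·s⁻²) = kg²·m⁸·s⁻¹¹·A⁻¹·mol².

kg²·m⁸·s⁻¹¹·A⁻¹·mol²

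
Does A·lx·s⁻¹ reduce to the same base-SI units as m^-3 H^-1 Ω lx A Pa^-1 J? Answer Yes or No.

Yes

Left side:
  lx = m⁻²·cd.
  Combining: A·lx·s⁻¹ = A · (m⁻²·cd) · s⁻¹ = m⁻²·s⁻¹·A·cd.
Right side:
  H = Wb/A (inductance = flux per current),
      = kg·m²·s⁻²·A⁻².
  So H⁻¹ = kg⁻¹·m⁻²·s²·A².
  Ω = V/A (resistance = voltage per current),
      = kg·m²·s⁻³·A⁻².
  lx = lm/m² (illuminance = luminous flux per area),
      = m⁻²·cd.
  Pa = N/m² (pressure = force per area),
      = kg·m⁻¹·s⁻².
  So Pa⁻¹ = kg⁻¹·m·s².
  J = N·m (work = force × distance),
      = kg·m²·s⁻².
  Combining: m⁻³·H⁻¹·Ω·lx·A·Pa⁻¹·J = m⁻³ · (kg⁻¹·m⁻²·s²·A²) · (kg·m²·s⁻³·A⁻²) · (m⁻²·cd) · A · (kg⁻¹·m·s²) · (kg·m²·s⁻²) = m⁻²·s⁻¹·A·cd.
Both reduce to m⁻²·s⁻¹·A·cd.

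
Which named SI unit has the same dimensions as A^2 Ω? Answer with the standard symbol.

Ω = V/A (resistance = voltage per current),
    = kg·m²·s⁻³·A⁻².
Combining: A²·Ω = A² · (kg·m²·s⁻³·A⁻²) = kg·m²·s⁻³.
kg·m²·s⁻³ is the base-SI form of the watt.

W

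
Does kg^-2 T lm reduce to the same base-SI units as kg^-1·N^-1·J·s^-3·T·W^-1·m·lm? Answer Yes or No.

Left side:
  T = Wb/m² (flux density = flux per area),
      = kg·s⁻²·A⁻¹.
  lm = cd·sr = cd (luminous flux; sr is dimensionless).
  Combining: kg⁻²·T·lm = kg⁻² · (kg·s⁻²·A⁻¹) · cd = kg⁻¹·s⁻²·A⁻¹·cd.
Right side:
  N = kg·m/s² = kg·m·s⁻² (force = mass × acceleration).
  So N⁻¹ = kg⁻¹·m⁻¹·s².
  J = N·m (work = force × distance),
      = kg·m²·s⁻².
  T = Wb/m² (flux density = flux per area),
      = kg·s⁻²·A⁻¹.
  W = J/s (power = energy per time),
      = kg·m²·s⁻³.
  So W⁻¹ = kg⁻¹·m⁻²·s³.
  lm = cd·sr = cd (luminous flux; sr is dimensionless).
  Combining: kg⁻¹·N⁻¹·J·s⁻³·T·W⁻¹·m·lm = kg⁻¹ · (kg⁻¹·m⁻¹·s²) · (kg·m²·s⁻²) · s⁻³ · (kg·s⁻²·A⁻¹) · (kg⁻¹·m⁻²·s³) · m · cd = kg⁻¹·s⁻²·A⁻¹·cd.
Both reduce to kg⁻¹·s⁻²·A⁻¹·cd.

Yes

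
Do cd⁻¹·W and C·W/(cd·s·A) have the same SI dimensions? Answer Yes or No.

Left side:
  W = J/s (power = energy per time),
      = kg·m²·s⁻³.
  Combining: cd⁻¹·W = cd⁻¹ · (kg·m²·s⁻³) = kg·m²·s⁻³·cd⁻¹.
Right side:
  C = s·A.
  W = kg·m²·s⁻³.
  Combining: cd⁻¹·s⁻¹·A⁻¹·C·W = cd⁻¹ · s⁻¹ · A⁻¹ · (s·A) · (kg·m²·s⁻³) = kg·m²·s⁻³·cd⁻¹.
Both reduce to kg·m²·s⁻³·cd⁻¹.

Yes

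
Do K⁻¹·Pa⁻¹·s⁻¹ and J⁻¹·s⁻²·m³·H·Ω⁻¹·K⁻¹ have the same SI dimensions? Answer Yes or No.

Yes

Left side:
  Pa = kg·m⁻¹·s⁻².
  So Pa⁻¹ = kg⁻¹·m·s².
  Combining: K⁻¹·Pa⁻¹·s⁻¹ = K⁻¹ · (kg⁻¹·m·s²) · s⁻¹ = kg⁻¹·m·s·K⁻¹.
Right side:
  J = kg·m²·s⁻².
  So J⁻¹ = kg⁻¹·m⁻²·s².
  H = kg·m²·s⁻²·A⁻².
  Ω = kg·m²·s⁻³·A⁻².
  So Ω⁻¹ = kg⁻¹·m⁻²·s³·A².
  Combining: J⁻¹·s⁻²·m³·H·Ω⁻¹·K⁻¹ = (kg⁻¹·m⁻²·s²) · s⁻² · m³ · (kg·m²·s⁻²·A⁻²) · (kg⁻¹·m⁻²·s³·A²) · K⁻¹ = kg⁻¹·m·s·K⁻¹.
Both reduce to kg⁻¹·m·s·K⁻¹.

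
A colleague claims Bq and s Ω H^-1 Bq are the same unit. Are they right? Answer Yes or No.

Left side:
  Bq = s⁻¹.
Right side:
  Ω = kg·m²·s⁻³·A⁻².
  H = kg·m²·s⁻²·A⁻².
  So H⁻¹ = kg⁻¹·m⁻²·s²·A².
  Bq = s⁻¹.
  Combining: s·Ω·H⁻¹·Bq = s · (kg·m²·s⁻³·A⁻²) · (kg⁻¹·m⁻²·s²·A²) · s⁻¹ = s⁻¹.
Both reduce to s⁻¹.

Yes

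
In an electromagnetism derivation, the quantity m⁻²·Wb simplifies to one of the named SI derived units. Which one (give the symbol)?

Wb = V·s (flux: a volt is a weber per second),
    = kg·m²·s⁻²·A⁻¹.
Combining: m⁻²·Wb = m⁻² · (kg·m²·s⁻²·A⁻¹) = kg·s⁻²·A⁻¹.
kg·s⁻²·A⁻¹ is the base-SI form of the tesla.

T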